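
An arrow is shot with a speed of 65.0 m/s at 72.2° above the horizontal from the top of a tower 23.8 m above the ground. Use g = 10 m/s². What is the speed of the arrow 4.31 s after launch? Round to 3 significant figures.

27.3 m/s

v_x = 65.0 cos 72.2° = 19.87 m/s (constant).
v_y(t) = 65.0 sin 72.2° − g t = 61.89 − 10 × 4.31 = 18.79 m/s.
Speed = √(v_x² + v_y²) = √(394.8 + 353.1) = 27.3 m/s.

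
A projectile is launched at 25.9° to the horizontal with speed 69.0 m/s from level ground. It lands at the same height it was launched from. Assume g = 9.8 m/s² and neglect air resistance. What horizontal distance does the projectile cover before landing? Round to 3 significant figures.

382 m

For level ground, R = v₀² sin(2θ) / g.
sin(2 × 25.9°) = sin 51.80° = 0.7859.
R = (69.0)² × 0.7859 / 9.8 = 382 m.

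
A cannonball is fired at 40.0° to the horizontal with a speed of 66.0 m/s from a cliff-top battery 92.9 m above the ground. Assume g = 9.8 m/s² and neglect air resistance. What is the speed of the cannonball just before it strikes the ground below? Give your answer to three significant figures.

78.6 m/s

v_x = 66.0 cos 40.0° = 50.56 m/s is unchanged throughout.
For the vertical component, v_y² = v_y0² + 2 g h = (42.42)² + 2×9.8×92.9 = 3620, so |v_y| = 60.17 m/s.
Impact speed = √(v_x² + v_y²) = √(2556 + 3620) = 78.6 m/s.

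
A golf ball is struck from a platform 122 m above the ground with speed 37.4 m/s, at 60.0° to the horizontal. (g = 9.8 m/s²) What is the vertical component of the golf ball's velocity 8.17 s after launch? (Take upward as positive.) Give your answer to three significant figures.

-47.7 m/s

Initial vertical component: v_y0 = 37.4 sin 60.0° = 32.39 m/s.
v_y(t) = v_y0 − g t = 32.39 − 9.8 × 8.17 = -47.7 m/s.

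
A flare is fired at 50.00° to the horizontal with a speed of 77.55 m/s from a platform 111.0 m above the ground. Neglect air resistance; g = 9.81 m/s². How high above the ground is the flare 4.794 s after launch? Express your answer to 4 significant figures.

v_y0 = 77.55 sin 50.00° = 59.407 m/s.
y(t) = 111.0 + v_y0 t − ½ g t² = 111.0 + 59.407×4.794 − ½×9.81×4.794² = 283.1 m.

283.1 m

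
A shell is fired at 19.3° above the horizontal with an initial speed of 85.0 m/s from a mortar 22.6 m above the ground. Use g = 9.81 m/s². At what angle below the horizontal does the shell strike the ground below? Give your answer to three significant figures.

v_x = 85.0 cos 19.3° = 80.22 m/s.
At impact |v_y| = √(v_y0² + 2 g h) = √(28.09² + 2×9.81×22.6) = 35.11 m/s.
Angle below horizontal = arctan(|v_y| / v_x) = arctan(35.11 / 80.22) = 23.6°.

23.6°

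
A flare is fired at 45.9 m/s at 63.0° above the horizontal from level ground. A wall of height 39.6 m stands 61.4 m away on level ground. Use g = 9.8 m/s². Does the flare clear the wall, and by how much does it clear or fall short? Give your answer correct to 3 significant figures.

v_x = 45.9 cos 63.0° = 20.84 m/s; v_y0 = 45.9 sin 63.0° = 40.90 m/s.
Time to reach the wall: t = 61.4 / 20.84 = 2.946 s.
Height at that point: y = 40.90×2.946 − 4.900×2.946² = 77.96 m.
That is 77.96 − 39.6 = 38.4 m above the top of the wall, so the flare clears it.

Yes — it clears the wall by 38.4 m.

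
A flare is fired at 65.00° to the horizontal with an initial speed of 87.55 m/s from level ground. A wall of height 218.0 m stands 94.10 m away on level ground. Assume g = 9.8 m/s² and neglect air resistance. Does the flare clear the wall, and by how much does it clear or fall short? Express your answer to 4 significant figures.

v_x = 87.55 cos 65.00° = 37.000 m/s; v_y0 = 87.55 sin 65.00° = 79.347 m/s.
Time to reach the wall: t = 94.10 / 37.000 = 2.5432 s.
Height at that point: y = 79.347×2.5432 − 4.900×2.5432² = 170.10 m.
That is 218.0 − 170.10 = 47.90 m below the top of the wall, so the flare does not clear it.

No — it falls 47.90 m short of clearing the wall.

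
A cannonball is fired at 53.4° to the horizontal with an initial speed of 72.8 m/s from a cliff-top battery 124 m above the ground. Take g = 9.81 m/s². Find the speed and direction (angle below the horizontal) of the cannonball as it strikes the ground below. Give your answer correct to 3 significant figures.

v_x = 72.8 cos 53.4° = 43.41 m/s (constant).
|v_y| at impact = √((58.45)² + 2×9.81×124) = 76.48 m/s.
Speed = √(43.41² + 76.48²) = 87.9 m/s; angle = arctan(76.48/43.41) = 60.4° below horizontal.

87.9 m/s at 60.4° below the horizontal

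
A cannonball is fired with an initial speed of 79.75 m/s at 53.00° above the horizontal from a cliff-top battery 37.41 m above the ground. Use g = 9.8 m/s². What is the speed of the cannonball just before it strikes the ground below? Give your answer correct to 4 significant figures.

v_x = 79.75 cos 53.00° = 47.995 m/s is unchanged throughout.
For the vertical component, v_y² = v_y0² + 2 g h = (63.691)² + 2×9.8×37.41 = 4789.8, so |v_y| = 69.208 m/s.
Impact speed = √(v_x² + v_y²) = √(2303.5 + 4789.8) = 84.22 m/s.

84.22 m/s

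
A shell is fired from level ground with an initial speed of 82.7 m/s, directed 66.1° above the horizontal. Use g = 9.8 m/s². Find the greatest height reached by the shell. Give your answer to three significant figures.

292 m

Vertical component of launch velocity: v_y = 82.7 sin 66.1° = 75.61 m/s.
At the highest point the vertical velocity is zero, so v_y² = 2 g h_max.
h_max = (75.61)² / (2 × 9.8) = 5717 / 19.60 = 292 m.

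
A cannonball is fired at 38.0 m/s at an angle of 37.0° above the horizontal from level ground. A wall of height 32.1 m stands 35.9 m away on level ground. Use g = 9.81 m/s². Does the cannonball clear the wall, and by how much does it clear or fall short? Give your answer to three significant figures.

v_x = 38.0 cos 37.0° = 30.35 m/s; v_y0 = 38.0 sin 37.0° = 22.87 m/s.
Time to reach the wall: t = 35.9 / 30.35 = 1.183 s.
Height at that point: y = 22.87×1.183 − 4.905×1.183² = 20.19 m.
That is 32.1 − 20.19 = 11.9 m below the top of the wall, so the cannonball does not clear it.

No — it falls 11.9 m short of clearing the wall.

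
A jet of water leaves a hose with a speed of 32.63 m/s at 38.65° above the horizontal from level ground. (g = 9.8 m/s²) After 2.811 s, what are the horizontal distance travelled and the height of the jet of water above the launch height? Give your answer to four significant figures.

v_x = 32.63 cos 38.65° = 25.483 m/s; v_y0 = 32.63 sin 38.65° = 20.379 m/s.
x = v_x t = 25.483 × 2.811 = 71.63 m.
y = v_y0 t − ½ g t² = 20.379×2.811 − 4.900×2.811² = 18.57 m.

x = 71.63 m, y = 18.57 m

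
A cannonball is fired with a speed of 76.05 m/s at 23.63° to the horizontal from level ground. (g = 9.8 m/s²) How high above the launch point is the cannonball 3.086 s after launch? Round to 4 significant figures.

47.41 m

v_y0 = 76.05 sin 23.63° = 30.483 m/s.
y(t) = v_y0 t − ½ g t² = 30.483×3.086 − 4.900×3.086² = 47.41 m.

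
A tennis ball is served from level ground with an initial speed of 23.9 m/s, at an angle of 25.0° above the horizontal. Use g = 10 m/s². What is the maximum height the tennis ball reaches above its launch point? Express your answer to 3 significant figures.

Vertical component of launch velocity: v_y = 23.9 sin 25.0° = 10.10 m/s.
At the highest point the vertical velocity is zero, so v_y² = 2 g h_max.
h_max = (10.10)² / (2 × 10) = 102.0 / 20.00 = 5.10 m.

5.10 m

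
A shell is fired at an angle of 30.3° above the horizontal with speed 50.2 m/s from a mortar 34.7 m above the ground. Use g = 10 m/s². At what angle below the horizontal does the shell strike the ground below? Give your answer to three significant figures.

v_x = 50.2 cos 30.3° = 43.34 m/s.
At impact |v_y| = √(v_y0² + 2 g h) = √(25.33² + 2×10×34.7) = 36.55 m/s.
Angle below horizontal = arctan(|v_y| / v_x) = arctan(36.55 / 43.34) = 40.1°.

40.1°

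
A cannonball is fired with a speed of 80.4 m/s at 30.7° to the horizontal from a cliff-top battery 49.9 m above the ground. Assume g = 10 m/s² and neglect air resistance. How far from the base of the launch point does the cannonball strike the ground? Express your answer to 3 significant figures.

642 m

Components: v_x = 80.4 cos 30.7° = 69.13 m/s, v_y = 80.4 sin 30.7° = 41.05 m/s.
Vertical: 0 = 49.9 + 41.05 t − ½(10) t² ⇒ 5.000 t² − 41.05 t − 49.9 = 0.
t = [41.05 + √(1685 + 998.0)] / 10.00 = 9.285 s.
Horizontal: R = v_x · t = 69.13 × 9.285 = 642 m.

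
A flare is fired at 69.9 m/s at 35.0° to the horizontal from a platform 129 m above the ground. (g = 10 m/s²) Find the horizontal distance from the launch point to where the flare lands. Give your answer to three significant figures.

Components: v_x = 69.9 cos 35.0° = 57.26 m/s, v_y = 69.9 sin 35.0° = 40.09 m/s.
Vertical: 0 = 129 + 40.09 t − ½(10) t² ⇒ 5.000 t² − 40.09 t − 129 = 0.
t = [40.09 + √(1607 + 2580)] / 10.00 = 10.48 s.
Horizontal: R = v_x · t = 57.26 × 10.48 = 600 m.

600 m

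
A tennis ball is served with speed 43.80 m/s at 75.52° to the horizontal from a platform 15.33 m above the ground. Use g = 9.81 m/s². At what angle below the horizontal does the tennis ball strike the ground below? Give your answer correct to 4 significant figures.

v_x = 43.80 cos 75.52° = 10.952 m/s.
At impact |v_y| = √(v_y0² + 2 g h) = √(42.409² + 2×9.81×15.33) = 45.818 m/s.
Angle below horizontal = arctan(|v_y| / v_x) = arctan(45.818 / 10.952) = 76.56°.

76.56°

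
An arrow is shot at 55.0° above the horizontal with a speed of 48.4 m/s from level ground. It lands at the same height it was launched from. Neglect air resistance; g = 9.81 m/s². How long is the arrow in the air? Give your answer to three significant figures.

Vertical component: v_y = 48.4 sin 55.0° = 39.65 m/s.
For a projectile landing at launch height, time of flight is t = 2 v_y / g = 2 × 39.65 / 9.81 = 8.08 s.

8.08 s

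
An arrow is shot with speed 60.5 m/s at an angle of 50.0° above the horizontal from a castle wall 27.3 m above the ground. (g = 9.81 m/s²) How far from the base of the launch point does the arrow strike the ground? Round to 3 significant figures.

Components: v_x = 60.5 cos 50.0° = 38.89 m/s, v_y = 60.5 sin 50.0° = 46.35 m/s.
Vertical: 0 = 27.3 + 46.35 t − ½(9.81) t² ⇒ 4.905 t² − 46.35 t − 27.3 = 0.
t = [46.35 + √(2148 + 535.6)] / 9.810 = 10.01 s.
Horizontal: R = v_x · t = 38.89 × 10.01 = 389 m.

389 m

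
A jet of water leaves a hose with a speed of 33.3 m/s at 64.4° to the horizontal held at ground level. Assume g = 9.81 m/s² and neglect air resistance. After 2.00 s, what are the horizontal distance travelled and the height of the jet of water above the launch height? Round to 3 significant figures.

v_x = 33.3 cos 64.4° = 14.39 m/s; v_y0 = 33.3 sin 64.4° = 30.03 m/s.
x = v_x t = 14.39 × 2.00 = 28.8 m.
y = v_y0 t − ½ g t² = 30.03×2.00 − 4.905×2.00² = 40.4 m.

x = 28.8 m, y = 40.4 m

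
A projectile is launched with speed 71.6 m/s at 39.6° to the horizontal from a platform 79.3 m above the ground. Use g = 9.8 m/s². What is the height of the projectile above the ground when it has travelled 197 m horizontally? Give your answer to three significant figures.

v_x = 71.6 cos 39.6° = 55.17 m/s, v_y0 = 71.6 sin 39.6° = 45.64 m/s.
Time to reach x = 197 m: t = x / v_x = 197 / 55.17 = 3.571 s.
y = 79.3 + v_y0 t − ½ g t² = 79.3 + 45.64×3.571 − 4.900×3.571² = 180 m.

180 m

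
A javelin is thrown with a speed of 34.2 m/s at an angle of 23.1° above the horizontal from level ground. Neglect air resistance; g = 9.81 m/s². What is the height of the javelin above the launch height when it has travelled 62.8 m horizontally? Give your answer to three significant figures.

v_x = 34.2 cos 23.1° = 31.46 m/s, v_y0 = 34.2 sin 23.1° = 13.42 m/s.
Time to reach x = 62.8 m: t = x / v_x = 62.8 / 31.46 = 1.996 s.
y = v_y0 t − ½ g t² = 13.42×1.996 − 4.905×1.996² = 7.24 m.

7.24 m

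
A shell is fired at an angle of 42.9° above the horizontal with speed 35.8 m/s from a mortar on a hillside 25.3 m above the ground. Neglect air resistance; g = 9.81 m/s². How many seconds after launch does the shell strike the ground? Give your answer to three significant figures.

5.85 s

Vertical component: v_y = 35.8 sin 42.9° = 24.37 m/s.
Taking up as positive with launch at y = 25.3 m, landing at y = 0: 0 = 25.3 + 24.37 t − ½(9.81) t².
Solving 4.905 t² − 24.37 t − 25.3 = 0 gives t = [24.37 + √(24.37² + 4·4.905·25.3)] / 9.810 = 5.85 s.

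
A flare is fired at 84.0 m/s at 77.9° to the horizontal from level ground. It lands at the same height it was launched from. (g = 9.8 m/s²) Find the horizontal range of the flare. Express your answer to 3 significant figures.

295 m

For level ground, R = v₀² sin(2θ) / g.
sin(2 × 77.9°) = sin 155.8° = 0.4099.
R = (84.0)² × 0.4099 / 9.8 = 295 m.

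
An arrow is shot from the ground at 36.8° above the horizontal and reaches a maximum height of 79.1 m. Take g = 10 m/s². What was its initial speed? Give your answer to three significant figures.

At maximum height v_y = 0, so (v₀ sin θ)² = 2 g H.
v₀ sin 36.8° = √(2 × 10 × 79.1) = 39.77 m/s.
v₀ = 39.77 / sin 36.8° = 39.77 / 0.5990 = 66.4 m/s.

66.4 m/s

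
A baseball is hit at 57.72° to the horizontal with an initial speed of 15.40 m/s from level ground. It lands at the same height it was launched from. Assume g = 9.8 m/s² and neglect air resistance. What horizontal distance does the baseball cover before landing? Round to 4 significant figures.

Components: v_x = 15.40 cos 57.72° = 8.2245 m/s, v_y = 15.40 sin 57.72° = 13.020 m/s.
Time of flight (same landing height): t = 2 v_y / g = 2 × 13.020 / 9.8 = 2.6571 s.
Range: R = v_x · t = 8.2245 × 2.6571 = 21.85 m.

21.85 m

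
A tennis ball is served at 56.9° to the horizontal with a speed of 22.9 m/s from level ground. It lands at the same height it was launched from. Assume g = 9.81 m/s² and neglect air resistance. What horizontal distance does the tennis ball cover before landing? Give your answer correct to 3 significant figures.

Components: v_x = 22.9 cos 56.9° = 12.51 m/s, v_y = 22.9 sin 56.9° = 19.18 m/s.
Time of flight (same landing height): t = 2 v_y / g = 2 × 19.18 / 9.81 = 3.910 s.
Range: R = v_x · t = 12.51 × 3.910 = 48.9 m.

48.9 m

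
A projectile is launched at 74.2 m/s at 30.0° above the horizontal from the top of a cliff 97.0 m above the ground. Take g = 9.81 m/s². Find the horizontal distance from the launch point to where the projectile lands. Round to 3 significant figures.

Components: v_x = 74.2 cos 30.0° = 64.26 m/s, v_y = 74.2 sin 30.0° = 37.10 m/s.
Vertical: 0 = 97.0 + 37.10 t − ½(9.81) t² ⇒ 4.905 t² − 37.10 t − 97.0 = 0.
t = [37.10 + √(1376 + 1903)] / 9.810 = 9.619 s.
Horizontal: R = v_x · t = 64.26 × 9.619 = 618 m.

618 m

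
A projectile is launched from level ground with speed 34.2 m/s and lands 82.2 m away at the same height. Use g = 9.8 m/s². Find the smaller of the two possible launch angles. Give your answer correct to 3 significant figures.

21.8°

Level-ground range: R = v₀² sin(2θ)/g ⇒ sin 2θ = R g / v₀² = 82.2×9.8/34.2² = 0.6887.
2θ = arcsin(0.6887) = 43.53° or 180° − 43.53° = 136.47°.
So θ = 21.8° or θ = 68.2°.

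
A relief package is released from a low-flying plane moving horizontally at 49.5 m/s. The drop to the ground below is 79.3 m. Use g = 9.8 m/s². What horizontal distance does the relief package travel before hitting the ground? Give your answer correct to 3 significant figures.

Initial vertical velocity is zero, so the fall time comes from h = ½ g t²: t = √(2 × 79.3 / 9.8) = 4.023 s.
Horizontal motion is uniform at 49.5 m/s, so x = 49.5 × 4.023 = 199 m.

199 m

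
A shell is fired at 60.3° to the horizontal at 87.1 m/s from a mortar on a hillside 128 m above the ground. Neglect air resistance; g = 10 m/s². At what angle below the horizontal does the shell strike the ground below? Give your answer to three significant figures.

v_x = 87.1 cos 60.3° = 43.15 m/s.
At impact |v_y| = √(v_y0² + 2 g h) = √(75.66² + 2×10×128) = 91.02 m/s.
Angle below horizontal = arctan(|v_y| / v_x) = arctan(91.02 / 43.15) = 64.6°.

64.6°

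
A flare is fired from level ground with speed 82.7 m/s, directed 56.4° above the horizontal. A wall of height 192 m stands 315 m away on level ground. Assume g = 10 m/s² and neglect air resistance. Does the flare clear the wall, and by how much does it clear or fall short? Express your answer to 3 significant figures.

Yes — it clears the wall by 45.2 m.

v_x = 82.7 cos 56.4° = 45.77 m/s; v_y0 = 82.7 sin 56.4° = 68.88 m/s.
Time to reach the wall: t = 315 / 45.77 = 6.882 s.
Height at that point: y = 68.88×6.882 − 5.000×6.882² = 237.2 m.
That is 237.2 − 192 = 45.2 m above the top of the wall, so the flare clears it.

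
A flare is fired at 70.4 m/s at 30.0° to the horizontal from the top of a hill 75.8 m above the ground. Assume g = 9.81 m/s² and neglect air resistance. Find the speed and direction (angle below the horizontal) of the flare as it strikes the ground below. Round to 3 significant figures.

v_x = 70.4 cos 30.0° = 60.97 m/s (constant).
|v_y| at impact = √((35.20)² + 2×9.81×75.8) = 52.21 m/s.
Speed = √(60.97² + 52.21²) = 80.3 m/s; angle = arctan(52.21/60.97) = 40.6° below horizontal.

80.3 m/s at 40.6° below the horizontal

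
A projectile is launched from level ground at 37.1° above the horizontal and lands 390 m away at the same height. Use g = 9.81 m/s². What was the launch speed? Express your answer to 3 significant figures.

On level ground, R = v₀² sin(2θ) / g, so v₀ = √(R g / sin 2θ).
sin(2 × 37.1°) = 0.9622.
v₀ = √(390 × 9.81 / 0.9622) = √3976 = 63.1 m/s.

63.1 m/s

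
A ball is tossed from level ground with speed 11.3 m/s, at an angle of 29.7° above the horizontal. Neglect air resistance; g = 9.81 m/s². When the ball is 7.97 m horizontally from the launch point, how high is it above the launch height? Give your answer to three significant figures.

1.31 m

v_x = 11.3 cos 29.7° = 9.816 m/s, v_y0 = 11.3 sin 29.7° = 5.599 m/s.
Time to reach x = 7.97 m: t = x / v_x = 7.97 / 9.816 = 0.8119 s.
y = v_y0 t − ½ g t² = 5.599×0.8119 − 4.905×0.8119² = 1.31 m.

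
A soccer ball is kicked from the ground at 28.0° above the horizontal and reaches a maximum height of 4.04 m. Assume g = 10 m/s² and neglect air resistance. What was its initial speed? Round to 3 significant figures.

19.1 m/s

At maximum height v_y = 0, so (v₀ sin θ)² = 2 g H.
v₀ sin 28.0° = √(2 × 10 × 4.04) = 8.989 m/s.
v₀ = 8.989 / sin 28.0° = 8.989 / 0.4695 = 19.1 m/s.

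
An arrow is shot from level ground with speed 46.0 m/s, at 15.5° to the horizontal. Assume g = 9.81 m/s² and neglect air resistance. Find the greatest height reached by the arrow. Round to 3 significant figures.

7.70 m

Vertical component of launch velocity: v_y = 46.0 sin 15.5° = 12.29 m/s.
At the highest point the vertical velocity is zero, so v_y² = 2 g h_max.
h_max = (12.29)² / (2 × 9.81) = 151.0 / 19.62 = 7.70 m.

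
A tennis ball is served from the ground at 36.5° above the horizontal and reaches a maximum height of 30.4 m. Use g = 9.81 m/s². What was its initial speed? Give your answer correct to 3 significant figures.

41.1 m/s

At maximum height v_y = 0, so (v₀ sin θ)² = 2 g H.
v₀ sin 36.5° = √(2 × 9.81 × 30.4) = 24.42 m/s.
v₀ = 24.42 / sin 36.5° = 24.42 / 0.5948 = 41.1 m/s.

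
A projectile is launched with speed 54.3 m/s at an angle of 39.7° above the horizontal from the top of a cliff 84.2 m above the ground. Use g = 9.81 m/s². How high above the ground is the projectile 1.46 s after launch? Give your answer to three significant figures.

v_y0 = 54.3 sin 39.7° = 34.69 m/s.
y(t) = 84.2 + v_y0 t − ½ g t² = 84.2 + 34.69×1.46 − ½×9.81×1.46² = 124 m.

124 m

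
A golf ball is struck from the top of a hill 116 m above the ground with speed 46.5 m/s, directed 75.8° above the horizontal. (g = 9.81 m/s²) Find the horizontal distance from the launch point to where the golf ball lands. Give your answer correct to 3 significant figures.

129 m

Components: v_x = 46.5 cos 75.8° = 11.41 m/s, v_y = 46.5 sin 75.8° = 45.08 m/s.
Vertical: 0 = 116 + 45.08 t − ½(9.81) t² ⇒ 4.905 t² − 45.08 t − 116 = 0.
t = [45.08 + √(2032 + 2276)] / 9.810 = 11.29 s.
Horizontal: R = v_x · t = 11.41 × 11.29 = 129 m.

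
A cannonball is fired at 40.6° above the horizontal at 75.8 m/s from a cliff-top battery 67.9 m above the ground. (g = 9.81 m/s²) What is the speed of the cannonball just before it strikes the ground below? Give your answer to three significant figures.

84.1 m/s

v_x = 75.8 cos 40.6° = 57.55 m/s is unchanged throughout.
For the vertical component, v_y² = v_y0² + 2 g h = (49.33)² + 2×9.81×67.9 = 3766, so |v_y| = 61.37 m/s.
Impact speed = √(v_x² + v_y²) = √(3312 + 3766) = 84.1 m/s.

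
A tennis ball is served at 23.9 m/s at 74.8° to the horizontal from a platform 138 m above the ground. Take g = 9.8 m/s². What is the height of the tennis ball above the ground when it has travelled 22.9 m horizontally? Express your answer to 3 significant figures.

v_x = 23.9 cos 74.8° = 6.266 m/s, v_y0 = 23.9 sin 74.8° = 23.06 m/s.
Time to reach x = 22.9 m: t = x / v_x = 22.9 / 6.266 = 3.655 s.
y = 138 + v_y0 t − ½ g t² = 138 + 23.06×3.655 − 4.900×3.655² = 157 m.

157 m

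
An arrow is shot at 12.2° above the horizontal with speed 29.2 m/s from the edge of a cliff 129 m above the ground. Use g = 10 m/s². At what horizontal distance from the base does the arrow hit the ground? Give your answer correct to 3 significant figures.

164 m

Components: v_x = 29.2 cos 12.2° = 28.54 m/s, v_y = 29.2 sin 12.2° = 6.171 m/s.
Vertical: 0 = 129 + 6.171 t − ½(10) t² ⇒ 5.000 t² − 6.171 t − 129 = 0.
t = [6.171 + √(38.08 + 2580)] / 10.00 = 5.734 s.
Horizontal: R = v_x · t = 28.54 × 5.734 = 164 m.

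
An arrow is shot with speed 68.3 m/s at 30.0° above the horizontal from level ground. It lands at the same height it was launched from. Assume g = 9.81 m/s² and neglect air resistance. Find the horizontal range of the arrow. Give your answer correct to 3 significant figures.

412 m

Components: v_x = 68.3 cos 30.0° = 59.15 m/s, v_y = 68.3 sin 30.0° = 34.15 m/s.
Time of flight (same landing height): t = 2 v_y / g = 2 × 34.15 / 9.81 = 6.962 s.
Range: R = v_x · t = 59.15 × 6.962 = 412 m.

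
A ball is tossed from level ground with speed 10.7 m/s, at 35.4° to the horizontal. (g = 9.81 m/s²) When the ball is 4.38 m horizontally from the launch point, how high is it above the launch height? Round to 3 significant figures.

1.88 m

v_x = 10.7 cos 35.4° = 8.722 m/s, v_y0 = 10.7 sin 35.4° = 6.198 m/s.
Time to reach x = 4.38 m: t = x / v_x = 4.38 / 8.722 = 0.5022 s.
y = v_y0 t − ½ g t² = 6.198×0.5022 − 4.905×0.5022² = 1.88 m.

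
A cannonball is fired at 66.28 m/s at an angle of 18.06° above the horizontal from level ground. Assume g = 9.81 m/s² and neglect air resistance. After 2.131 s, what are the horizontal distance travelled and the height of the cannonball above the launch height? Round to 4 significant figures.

v_x = 66.28 cos 18.06° = 63.015 m/s; v_y0 = 66.28 sin 18.06° = 20.548 m/s.
x = v_x t = 63.015 × 2.131 = 134.3 m.
y = v_y0 t − ½ g t² = 20.548×2.131 − 4.905×2.131² = 21.51 m.

x = 134.3 m, y = 21.51 m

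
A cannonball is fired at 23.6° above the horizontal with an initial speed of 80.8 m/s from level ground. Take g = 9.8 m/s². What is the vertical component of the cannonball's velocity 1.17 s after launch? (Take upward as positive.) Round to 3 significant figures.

Initial vertical component: v_y0 = 80.8 sin 23.6° = 32.35 m/s.
v_y(t) = v_y0 − g t = 32.35 − 9.8 × 1.17 = 20.9 m/s.

20.9 m/s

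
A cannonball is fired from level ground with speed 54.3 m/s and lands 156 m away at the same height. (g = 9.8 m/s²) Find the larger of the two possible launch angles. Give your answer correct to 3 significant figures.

74.4°

Level-ground range: R = v₀² sin(2θ)/g ⇒ sin 2θ = R g / v₀² = 156×9.8/54.3² = 0.5185.
2θ = arcsin(0.5185) = 31.23° or 180° − 31.23° = 148.77°.
So θ = 15.6° or θ = 74.4°.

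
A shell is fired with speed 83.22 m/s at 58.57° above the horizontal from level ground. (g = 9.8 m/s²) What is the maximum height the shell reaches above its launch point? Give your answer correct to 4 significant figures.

Vertical component of launch velocity: v_y = 83.22 sin 58.57° = 71.010 m/s.
At the highest point the vertical velocity is zero, so v_y² = 2 g h_max.
h_max = (71.010)² / (2 × 9.8) = 5042.4 / 19.60 = 257.3 m.

257.3 m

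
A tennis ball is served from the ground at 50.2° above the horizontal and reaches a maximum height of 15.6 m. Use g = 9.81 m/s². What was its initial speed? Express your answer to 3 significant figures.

22.8 m/s

At maximum height v_y = 0, so (v₀ sin θ)² = 2 g H.
v₀ sin 50.2° = √(2 × 9.81 × 15.6) = 17.49 m/s.
v₀ = 17.49 / sin 50.2° = 17.49 / 0.7683 = 22.8 m/s.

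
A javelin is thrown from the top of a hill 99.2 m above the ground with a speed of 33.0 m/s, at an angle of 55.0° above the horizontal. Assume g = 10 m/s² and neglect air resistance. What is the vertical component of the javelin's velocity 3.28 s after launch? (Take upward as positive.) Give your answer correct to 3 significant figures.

-5.77 m/s

Initial vertical component: v_y0 = 33.0 sin 55.0° = 27.03 m/s.
v_y(t) = v_y0 − g t = 27.03 − 10 × 3.28 = -5.77 m/s.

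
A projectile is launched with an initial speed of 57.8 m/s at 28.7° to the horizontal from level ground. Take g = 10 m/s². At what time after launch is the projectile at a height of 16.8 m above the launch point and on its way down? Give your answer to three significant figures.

v_y0 = 57.8 sin 28.7° = 27.76 m/s.
Set y = v_y0 t − ½ g t² = 16.8: 5.000 t² − 27.76 t + 16.8 = 0.
t = [27.76 ± √(770.6 − 336.0)] / 10 = (27.76 ± 20.85) / 10, giving t = 0.691 s or t = 4.86 s.
On the way down corresponds to the larger root: t = 4.86 s.

4.86 s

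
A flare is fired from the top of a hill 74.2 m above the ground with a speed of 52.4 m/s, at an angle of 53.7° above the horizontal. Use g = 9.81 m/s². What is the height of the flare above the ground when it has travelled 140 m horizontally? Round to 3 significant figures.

v_x = 52.4 cos 53.7° = 31.02 m/s, v_y0 = 52.4 sin 53.7° = 42.23 m/s.
Time to reach x = 140 m: t = x / v_x = 140 / 31.02 = 4.513 s.
y = 74.2 + v_y0 t − ½ g t² = 74.2 + 42.23×4.513 − 4.905×4.513² = 165 m.

165 m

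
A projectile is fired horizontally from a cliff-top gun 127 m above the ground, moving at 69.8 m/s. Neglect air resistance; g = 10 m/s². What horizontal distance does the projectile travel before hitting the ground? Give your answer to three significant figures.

Initial vertical velocity is zero, so the fall time comes from h = ½ g t²: t = √(2 × 127 / 10) = 5.040 s.
Horizontal motion is uniform at 69.8 m/s, so x = 69.8 × 5.040 = 352 m.

352 m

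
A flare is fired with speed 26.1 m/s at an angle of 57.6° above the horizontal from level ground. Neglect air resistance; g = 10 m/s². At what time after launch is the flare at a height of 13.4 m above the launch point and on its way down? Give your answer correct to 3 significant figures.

3.68 s

v_y0 = 26.1 sin 57.6° = 22.04 m/s.
Set y = v_y0 t − ½ g t² = 13.4: 5.000 t² − 22.04 t + 13.4 = 0.
t = [22.04 ± √(485.8 − 268.0)] / 10 = (22.04 ± 14.76) / 10, giving t = 0.728 s or t = 3.68 s.
On the way down corresponds to the larger root: t = 3.68 s.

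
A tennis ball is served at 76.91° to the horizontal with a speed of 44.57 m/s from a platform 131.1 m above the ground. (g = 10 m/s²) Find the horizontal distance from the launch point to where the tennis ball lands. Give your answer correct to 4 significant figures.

Components: v_x = 44.57 cos 76.91° = 10.094 m/s, v_y = 44.57 sin 76.91° = 43.412 m/s.
Vertical: 0 = 131.1 + 43.412 t − ½(10) t² ⇒ 5.000 t² − 43.412 t − 131.1 = 0.
t = [43.412 + √(1884.6 + 2622.0)] / 10.00 = 11.054 s.
Horizontal: R = v_x · t = 10.094 × 11.054 = 111.6 m.

111.6 m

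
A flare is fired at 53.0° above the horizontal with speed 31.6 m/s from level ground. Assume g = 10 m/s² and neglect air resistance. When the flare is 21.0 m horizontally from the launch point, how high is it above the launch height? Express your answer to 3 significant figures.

21.8 m

v_x = 31.6 cos 53.0° = 19.02 m/s, v_y0 = 31.6 sin 53.0° = 25.24 m/s.
Time to reach x = 21.0 m: t = x / v_x = 21.0 / 19.02 = 1.104 s.
y = v_y0 t − ½ g t² = 25.24×1.104 − 5.000×1.104² = 21.8 m.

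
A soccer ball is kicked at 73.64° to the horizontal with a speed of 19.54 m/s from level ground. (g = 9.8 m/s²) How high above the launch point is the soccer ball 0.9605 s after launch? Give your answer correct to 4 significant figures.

v_y0 = 19.54 sin 73.64° = 18.749 m/s.
y(t) = v_y0 t − ½ g t² = 18.749×0.9605 − 4.900×0.9605² = 13.49 m.

13.49 m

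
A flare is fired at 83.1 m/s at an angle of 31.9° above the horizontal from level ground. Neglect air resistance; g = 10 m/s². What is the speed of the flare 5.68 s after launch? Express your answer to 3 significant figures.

v_x = 83.1 cos 31.9° = 70.55 m/s (constant).
v_y(t) = 83.1 sin 31.9° − g t = 43.91 − 10 × 5.68 = -12.89 m/s.
Speed = √(v_x² + v_y²) = √(4977 + 166.2) = 71.7 m/s.

71.7 m/s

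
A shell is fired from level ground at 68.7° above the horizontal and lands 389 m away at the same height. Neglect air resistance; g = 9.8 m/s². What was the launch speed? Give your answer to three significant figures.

On level ground, R = v₀² sin(2θ) / g, so v₀ = √(R g / sin 2θ).
sin(2 × 68.7°) = 0.6769.
v₀ = √(389 × 9.8 / 0.6769) = √5632 = 75.0 m/s.

75.0 m/s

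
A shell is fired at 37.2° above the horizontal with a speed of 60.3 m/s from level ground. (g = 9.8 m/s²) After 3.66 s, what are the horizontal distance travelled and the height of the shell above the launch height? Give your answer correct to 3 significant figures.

v_x = 60.3 cos 37.2° = 48.03 m/s; v_y0 = 60.3 sin 37.2° = 36.46 m/s.
x = v_x t = 48.03 × 3.66 = 176 m.
y = v_y0 t − ½ g t² = 36.46×3.66 − 4.900×3.66² = 67.8 m.

x = 176 m, y = 67.8 m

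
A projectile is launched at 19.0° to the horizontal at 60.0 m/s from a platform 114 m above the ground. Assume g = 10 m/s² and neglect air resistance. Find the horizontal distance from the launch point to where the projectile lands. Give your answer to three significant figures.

Components: v_x = 60.0 cos 19.0° = 56.73 m/s, v_y = 60.0 sin 19.0° = 19.53 m/s.
Vertical: 0 = 114 + 19.53 t − ½(10) t² ⇒ 5.000 t² − 19.53 t − 114 = 0.
t = [19.53 + √(381.4 + 2280)] / 10.00 = 7.112 s.
Horizontal: R = v_x · t = 56.73 × 7.112 = 403 m.

403 m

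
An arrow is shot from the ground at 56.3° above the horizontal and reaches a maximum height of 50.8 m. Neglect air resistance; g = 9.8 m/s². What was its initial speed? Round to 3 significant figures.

At maximum height v_y = 0, so (v₀ sin θ)² = 2 g H.
v₀ sin 56.3° = √(2 × 9.8 × 50.8) = 31.55 m/s.
v₀ = 31.55 / sin 56.3° = 31.55 / 0.8320 = 37.9 m/s.

37.9 m/s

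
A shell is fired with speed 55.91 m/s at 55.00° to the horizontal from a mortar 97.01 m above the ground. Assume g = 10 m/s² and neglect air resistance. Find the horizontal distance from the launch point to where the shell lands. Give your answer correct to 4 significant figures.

Components: v_x = 55.91 cos 55.00° = 32.069 m/s, v_y = 55.91 sin 55.00° = 45.799 m/s.
Vertical: 0 = 97.01 + 45.799 t − ½(10) t² ⇒ 5.000 t² − 45.799 t − 97.01 = 0.
t = [45.799 + √(2097.5 + 1940.2)] / 10.00 = 10.934 s.
Horizontal: R = v_x · t = 32.069 × 10.934 = 350.6 m.

350.6 m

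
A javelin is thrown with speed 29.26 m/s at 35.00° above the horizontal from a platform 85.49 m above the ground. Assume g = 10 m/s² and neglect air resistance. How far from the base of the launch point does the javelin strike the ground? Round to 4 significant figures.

Components: v_x = 29.26 cos 35.00° = 23.968 m/s, v_y = 29.26 sin 35.00° = 16.783 m/s.
Vertical: 0 = 85.49 + 16.783 t − ½(10) t² ⇒ 5.000 t² − 16.783 t − 85.49 = 0.
t = [16.783 + √(281.67 + 1709.8)] / 10.00 = 6.1409 s.
Horizontal: R = v_x · t = 23.968 × 6.1409 = 147.2 m.

147.2 m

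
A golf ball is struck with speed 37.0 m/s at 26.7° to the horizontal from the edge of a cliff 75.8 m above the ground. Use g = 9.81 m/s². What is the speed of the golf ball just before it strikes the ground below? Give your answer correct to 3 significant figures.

v_x = 37.0 cos 26.7° = 33.05 m/s is unchanged throughout.
For the vertical component, v_y² = v_y0² + 2 g h = (16.62)² + 2×9.81×75.8 = 1763, so |v_y| = 41.99 m/s.
Impact speed = √(v_x² + v_y²) = √(1092 + 1763) = 53.4 m/s.

53.4 m/s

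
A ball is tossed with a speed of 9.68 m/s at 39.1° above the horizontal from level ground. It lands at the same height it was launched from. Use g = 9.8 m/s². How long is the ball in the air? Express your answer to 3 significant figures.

Vertical component: v_y = 9.68 sin 39.1° = 6.105 m/s.
For a projectile landing at launch height, time of flight is t = 2 v_y / g = 2 × 6.105 / 9.8 = 1.25 s.

1.25 s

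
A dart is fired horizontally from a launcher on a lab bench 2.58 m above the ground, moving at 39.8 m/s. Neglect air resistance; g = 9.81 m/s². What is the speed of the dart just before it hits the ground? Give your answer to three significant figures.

40.4 m/s

Fall time: t = √(2 × 2.58 / 9.81) = 0.7253 s.
At impact: v_x = 39.8 m/s (unchanged), v_y = g t = 9.81 × 0.7253 = 7.115 m/s.
Speed = √(v_x² + v_y²) = √(1584 + 50.62) = 40.4 m/s.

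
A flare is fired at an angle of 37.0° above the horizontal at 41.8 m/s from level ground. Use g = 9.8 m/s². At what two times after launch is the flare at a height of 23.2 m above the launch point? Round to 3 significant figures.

1.21 s and 3.93 s

v_y0 = 41.8 sin 37.0° = 25.16 m/s.
Set y = v_y0 t − ½ g t² = 23.2: 4.900 t² − 25.16 t + 23.2 = 0.
t = [25.16 ± √(633.0 − 454.7)] / 9.8 = (25.16 ± 13.35) / 9.8, giving t = 1.21 s or t = 3.93 s.
So the flare is at 23.2 m at t = 1.21 s (rising) and t = 3.93 s (falling).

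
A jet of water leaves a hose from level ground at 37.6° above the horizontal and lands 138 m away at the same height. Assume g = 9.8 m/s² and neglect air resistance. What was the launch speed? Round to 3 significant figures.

37.4 m/s

On level ground, R = v₀² sin(2θ) / g, so v₀ = √(R g / sin 2θ).
sin(2 × 37.6°) = 0.9668.
v₀ = √(138 × 9.8 / 0.9668) = √1399 = 37.4 m/s.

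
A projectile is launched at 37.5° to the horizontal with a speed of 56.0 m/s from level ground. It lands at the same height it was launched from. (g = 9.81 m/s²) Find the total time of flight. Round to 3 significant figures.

6.95 s

Vertical component: v_y = 56.0 sin 37.5° = 34.09 m/s.
For a projectile landing at launch height, time of flight is t = 2 v_y / g = 2 × 34.09 / 9.81 = 6.95 s.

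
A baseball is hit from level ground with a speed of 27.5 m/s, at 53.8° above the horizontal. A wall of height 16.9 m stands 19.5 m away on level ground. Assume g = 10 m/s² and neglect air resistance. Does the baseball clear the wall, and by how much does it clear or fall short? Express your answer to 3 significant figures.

v_x = 27.5 cos 53.8° = 16.24 m/s; v_y0 = 27.5 sin 53.8° = 22.19 m/s.
Time to reach the wall: t = 19.5 / 16.24 = 1.201 s.
Height at that point: y = 22.19×1.201 − 5.000×1.201² = 19.44 m.
That is 19.44 − 16.9 = 2.54 m above the top of the wall, so the baseball clears it.

Yes — it clears the wall by 2.54 m.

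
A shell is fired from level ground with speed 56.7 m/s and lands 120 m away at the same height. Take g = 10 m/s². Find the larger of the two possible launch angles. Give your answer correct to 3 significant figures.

Level-ground range: R = v₀² sin(2θ)/g ⇒ sin 2θ = R g / v₀² = 120×10/56.7² = 0.3733.
2θ = arcsin(0.3733) = 21.92° or 180° − 21.92° = 158.08°.
So θ = 11.0° or θ = 79.0°.

79.0°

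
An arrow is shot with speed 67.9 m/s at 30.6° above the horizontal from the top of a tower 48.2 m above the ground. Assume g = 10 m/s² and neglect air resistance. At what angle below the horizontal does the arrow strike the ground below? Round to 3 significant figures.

v_x = 67.9 cos 30.6° = 58.44 m/s.
At impact |v_y| = √(v_y0² + 2 g h) = √(34.56² + 2×10×48.2) = 46.46 m/s.
Angle below horizontal = arctan(|v_y| / v_x) = arctan(46.46 / 58.44) = 38.5°.

38.5°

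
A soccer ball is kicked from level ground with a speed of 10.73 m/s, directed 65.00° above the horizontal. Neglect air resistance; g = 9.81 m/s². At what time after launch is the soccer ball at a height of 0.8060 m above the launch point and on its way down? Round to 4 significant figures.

1.896 s

v_y0 = 10.73 sin 65.00° = 9.7247 m/s.
Set y = v_y0 t − ½ g t² = 0.8060: 4.905 t² − 9.7247 t + 0.8060 = 0.
t = [9.7247 ± √(94.570 − 15.814)] / 9.81 = (9.7247 ± 8.8745) / 9.81, giving t = 0.08667 s or t = 1.896 s.
On the way down corresponds to the larger root: t = 1.896 s.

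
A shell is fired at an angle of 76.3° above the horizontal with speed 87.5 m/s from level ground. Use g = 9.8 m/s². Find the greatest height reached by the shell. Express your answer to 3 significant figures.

369 m

Vertical component of launch velocity: v_y = 87.5 sin 76.3° = 85.01 m/s.
At the highest point the vertical velocity is zero, so v_y² = 2 g h_max.
h_max = (85.01)² / (2 × 9.8) = 7227 / 19.60 = 369 m.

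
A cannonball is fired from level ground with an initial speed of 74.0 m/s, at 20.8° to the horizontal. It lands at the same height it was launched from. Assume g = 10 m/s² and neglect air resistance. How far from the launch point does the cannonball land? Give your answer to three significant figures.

For level ground, R = v₀² sin(2θ) / g.
sin(2 × 20.8°) = sin 41.60° = 0.6639.
R = (74.0)² × 0.6639 / 10 = 364 m.

364 m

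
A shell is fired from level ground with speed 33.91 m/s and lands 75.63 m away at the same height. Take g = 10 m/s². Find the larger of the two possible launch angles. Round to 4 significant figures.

69.44°

Level-ground range: R = v₀² sin(2θ)/g ⇒ sin 2θ = R g / v₀² = 75.63×10/33.91² = 0.6577.
2θ = arcsin(0.6577) = 41.125° or 180° − 41.125° = 138.875°.
So θ = 20.56° or θ = 69.44°.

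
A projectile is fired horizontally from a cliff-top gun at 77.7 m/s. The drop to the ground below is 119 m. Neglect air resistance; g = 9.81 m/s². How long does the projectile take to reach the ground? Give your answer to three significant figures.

4.93 s

The horizontal speed doesn't affect the fall. With v_y0 = 0, h = ½ g t².
t = √(2 × 119 / 9.81) = √24.26 = 4.93 s.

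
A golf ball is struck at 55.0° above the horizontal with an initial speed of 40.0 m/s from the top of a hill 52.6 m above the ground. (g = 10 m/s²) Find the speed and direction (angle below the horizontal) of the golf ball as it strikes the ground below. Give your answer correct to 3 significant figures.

51.5 m/s at 63.5° below the horizontal

v_x = 40.0 cos 55.0° = 22.94 m/s (constant).
|v_y| at impact = √((32.77)² + 2×10×52.6) = 46.11 m/s.
Speed = √(22.94² + 46.11²) = 51.5 m/s; angle = arctan(46.11/22.94) = 63.5° below horizontal.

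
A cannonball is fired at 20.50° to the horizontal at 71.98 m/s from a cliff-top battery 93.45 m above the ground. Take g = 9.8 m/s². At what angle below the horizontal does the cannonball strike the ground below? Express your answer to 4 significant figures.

36.38°

v_x = 71.98 cos 20.50° = 67.422 m/s.
At impact |v_y| = √(v_y0² + 2 g h) = √(25.208² + 2×9.8×93.45) = 49.670 m/s.
Angle below horizontal = arctan(|v_y| / v_x) = arctan(49.670 / 67.422) = 36.38°.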